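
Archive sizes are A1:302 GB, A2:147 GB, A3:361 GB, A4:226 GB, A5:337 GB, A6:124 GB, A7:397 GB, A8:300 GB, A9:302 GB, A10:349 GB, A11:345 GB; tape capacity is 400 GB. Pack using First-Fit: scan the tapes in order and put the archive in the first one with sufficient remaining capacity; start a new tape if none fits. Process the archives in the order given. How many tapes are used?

A1 (302 GB) → tape 1 (remaining 98 GB)
A2 (147 GB) → tape 2 (remaining 253 GB)
A3 (361 GB) → tape 3 (remaining 39 GB)
A4 (226 GB) → tape 2 (remaining 27 GB)
A5 (337 GB) → tape 4 (remaining 63 GB)
A6 (124 GB) → tape 5 (remaining 276 GB)
A7 (397 GB) → tape 6 (remaining 3 GB)
A8 (300 GB) → tape 7 (remaining 100 GB)
A9 (302 GB) → tape 8 (remaining 98 GB)
A10 (349 GB) → tape 9 (remaining 51 GB)
A11 (345 GB) → tape 10 (remaining 55 GB)
Final tapes: [302] [147,226] [361] [337] [124] [397] [300] [302] [349] [345].

10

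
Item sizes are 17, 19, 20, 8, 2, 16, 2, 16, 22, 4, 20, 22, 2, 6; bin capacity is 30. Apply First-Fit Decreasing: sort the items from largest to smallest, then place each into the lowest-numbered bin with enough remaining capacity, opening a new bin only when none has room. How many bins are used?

Sorted descending: 22, 22, 20, 20, 19, 17, 16, 16, 8, 6, 4, 2, 2, 2.
22 → bin 1 (remaining 8)
22 → bin 2 (remaining 8)
20 → bin 3 (remaining 10)
20 → bin 4 (remaining 10)
19 → bin 5 (remaining 11)
17 → bin 6 (remaining 13)
16 → bin 7 (remaining 14)
16 → bin 8 (remaining 14)
8 → bin 1 (remaining 0)
6 → bin 2 (remaining 2)
4 → bin 3 (remaining 6)
2 → bin 2 (remaining 0)
2 → bin 3 (remaining 4)
2 → bin 3 (remaining 2)

8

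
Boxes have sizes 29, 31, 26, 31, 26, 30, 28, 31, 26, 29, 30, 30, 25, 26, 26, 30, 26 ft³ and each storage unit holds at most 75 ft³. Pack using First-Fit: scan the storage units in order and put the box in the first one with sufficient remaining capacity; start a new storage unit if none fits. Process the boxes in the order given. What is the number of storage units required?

Put 29 ft³ in storage unit 1; 46 ft³ remain.
Put 31 ft³ in storage unit 1; 15 ft³ remain.
Put 26 ft³ in storage unit 2; 49 ft³ remain.
Put 31 ft³ in storage unit 2; 18 ft³ remain.
Put 26 ft³ in storage unit 3; 49 ft³ remain.
Put 30 ft³ in storage unit 3; 19 ft³ remain.
Put 28 ft³ in storage unit 4; 47 ft³ remain.
Put 31 ft³ in storage unit 4; 16 ft³ remain.
Put 26 ft³ in storage unit 5; 49 ft³ remain.
Put 29 ft³ in storage unit 5; 20 ft³ remain.
Put 30 ft³ in storage unit 6; 45 ft³ remain.
Put 30 ft³ in storage unit 6; 15 ft³ remain.
Put 25 ft³ in storage unit 7; 50 ft³ remain.
Put 26 ft³ in storage unit 7; 24 ft³ remain.
Put 26 ft³ in storage unit 8; 49 ft³ remain.
Put 30 ft³ in storage unit 8; 19 ft³ remain.
Put 26 ft³ in storage unit 9; 49 ft³ remain.

9 storage units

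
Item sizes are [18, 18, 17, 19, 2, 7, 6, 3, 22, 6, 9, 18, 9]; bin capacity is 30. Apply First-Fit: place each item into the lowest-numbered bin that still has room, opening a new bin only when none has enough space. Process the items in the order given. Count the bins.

6

bin 1: place 18, 12 left
bin 2: place 18, 12 left
bin 3: place 17, 13 left
bin 4: place 19, 11 left
bin 1: place 2, 10 left
bin 1: place 7, 3 left
bin 2: place 6, 6 left
bin 1: place 3, 0 left
bin 5: place 22, 8 left
bin 2: place 6, 0 left
bin 3: place 9, 4 left
bin 6: place 18, 12 left
bin 4: place 9, 2 left
Final bins: [18,2,7,3] [18,6,6] [17,9] [19,9] [22] [18].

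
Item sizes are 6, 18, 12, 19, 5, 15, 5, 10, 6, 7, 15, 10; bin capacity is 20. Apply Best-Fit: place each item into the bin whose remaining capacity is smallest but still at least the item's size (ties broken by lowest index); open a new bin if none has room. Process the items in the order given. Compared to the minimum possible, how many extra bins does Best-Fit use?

1

Best-Fit: [6,12] [18] [19] [5,15] [5,10] [6,7] [15] [10] → 8 bins.
Total size 128; any packing needs at least ⌈128/20⌉ = 7 bins.
An optimal packing achieves that bound: [19] [18] [15,5] [15,5] [12,7] [10,10] [6,6] → 7 bins.
Excess: 8 − 7 = 1.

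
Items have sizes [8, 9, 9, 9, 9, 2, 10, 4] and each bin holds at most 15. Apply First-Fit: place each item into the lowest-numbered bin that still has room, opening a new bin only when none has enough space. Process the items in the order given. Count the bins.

bin 1: place 8, 7 left
bin 2: place 9, 6 left
bin 3: place 9, 6 left
bin 4: place 9, 6 left
bin 5: place 9, 6 left
bin 1: place 2, 5 left
bin 6: place 10, 5 left
bin 1: place 4, 1 left

6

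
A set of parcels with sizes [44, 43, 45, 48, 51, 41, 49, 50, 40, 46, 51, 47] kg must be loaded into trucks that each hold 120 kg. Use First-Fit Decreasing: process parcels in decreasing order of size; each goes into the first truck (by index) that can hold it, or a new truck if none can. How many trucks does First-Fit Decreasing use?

Sorted descending: 51, 51, 50, 49, 48, 47, 46, 45, 44, 43, 41, 40.
Put 51 kg in truck 1; 69 kg remain.
Put 51 kg in truck 1; 18 kg remain.
Put 50 kg in truck 2; 70 kg remain.
Put 49 kg in truck 2; 21 kg remain.
Put 48 kg in truck 3; 72 kg remain.
Put 47 kg in truck 3; 25 kg remain.
Put 46 kg in truck 4; 74 kg remain.
Put 45 kg in truck 4; 29 kg remain.
Put 44 kg in truck 5; 76 kg remain.
Put 43 kg in truck 5; 33 kg remain.
Put 41 kg in truck 6; 79 kg remain.
Put 40 kg in truck 6; 39 kg remain.

6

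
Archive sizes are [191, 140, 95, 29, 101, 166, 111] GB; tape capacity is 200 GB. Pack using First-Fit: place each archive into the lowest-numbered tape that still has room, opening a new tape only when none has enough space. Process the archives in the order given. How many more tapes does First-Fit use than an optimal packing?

First-Fit: [191] [140,29] [95,101] [166] [111] → 5 tapes.
Total size 833 GB; any packing needs at least ⌈833/200⌉ = 5 tapes.
So 5 is already optimal.

0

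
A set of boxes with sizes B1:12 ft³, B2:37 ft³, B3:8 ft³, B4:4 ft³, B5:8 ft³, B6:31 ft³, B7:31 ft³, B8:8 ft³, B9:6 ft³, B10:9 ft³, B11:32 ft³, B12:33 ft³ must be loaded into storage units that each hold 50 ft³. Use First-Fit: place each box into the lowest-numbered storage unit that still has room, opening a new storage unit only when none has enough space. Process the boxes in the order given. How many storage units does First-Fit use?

6

B1 (12 ft³) → storage unit 1 (remaining 38 ft³)
B2 (37 ft³) → storage unit 1 (remaining 1 ft³)
B3 (8 ft³) → storage unit 2 (remaining 42 ft³)
B4 (4 ft³) → storage unit 2 (remaining 38 ft³)
B5 (8 ft³) → storage unit 2 (remaining 30 ft³)
B6 (31 ft³) → storage unit 3 (remaining 19 ft³)
B7 (31 ft³) → storage unit 4 (remaining 19 ft³)
B8 (8 ft³) → storage unit 2 (remaining 22 ft³)
B9 (6 ft³) → storage unit 2 (remaining 16 ft³)
B10 (9 ft³) → storage unit 2 (remaining 7 ft³)
B11 (32 ft³) → storage unit 5 (remaining 18 ft³)
B12 (33 ft³) → storage unit 6 (remaining 17 ft³)
Final storage units: [12,37] [8,4,8,8,6,9] [31] [31] [32] [33].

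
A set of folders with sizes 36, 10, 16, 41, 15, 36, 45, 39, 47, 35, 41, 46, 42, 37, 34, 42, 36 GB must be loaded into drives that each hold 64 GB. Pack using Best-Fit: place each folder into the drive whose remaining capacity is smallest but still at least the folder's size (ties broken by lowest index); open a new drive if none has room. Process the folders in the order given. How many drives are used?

14 drives

Put 36 GB in drive 1; 28 GB remain.
Put 10 GB in drive 1; 18 GB remain.
Put 16 GB in drive 1; 2 GB remain.
Put 41 GB in drive 2; 23 GB remain.
Put 15 GB in drive 2; 8 GB remain.
Put 36 GB in drive 3; 28 GB remain.
Put 45 GB in drive 4; 19 GB remain.
Put 39 GB in drive 5; 25 GB remain.
Put 47 GB in drive 6; 17 GB remain.
Put 35 GB in drive 7; 29 GB remain.
Put 41 GB in drive 8; 23 GB remain.
Put 46 GB in drive 9; 18 GB remain.
Put 42 GB in drive 10; 22 GB remain.
Put 37 GB in drive 11; 27 GB remain.
Put 34 GB in drive 12; 30 GB remain.
Put 42 GB in drive 13; 22 GB remain.
Put 36 GB in drive 14; 28 GB remain.
Final drives: [36,10,16] [41,15] [36] [45] [39] [47] [35] [41] [46] [42] [37] [34] [42] [36].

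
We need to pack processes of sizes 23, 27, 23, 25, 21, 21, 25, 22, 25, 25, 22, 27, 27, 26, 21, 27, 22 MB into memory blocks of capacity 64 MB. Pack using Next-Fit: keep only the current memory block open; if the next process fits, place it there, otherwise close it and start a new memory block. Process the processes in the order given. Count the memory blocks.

9 memory blocks

Put 23 MB in memory block 1; 41 MB remain.
Put 27 MB in memory block 1; 14 MB remain.
Put 23 MB in memory block 2; 41 MB remain.
Put 25 MB in memory block 2; 16 MB remain.
Put 21 MB in memory block 3; 43 MB remain.
Put 21 MB in memory block 3; 22 MB remain.
Put 25 MB in memory block 4; 39 MB remain.
Put 22 MB in memory block 4; 17 MB remain.
Put 25 MB in memory block 5; 39 MB remain.
Put 25 MB in memory block 5; 14 MB remain.
Put 22 MB in memory block 6; 42 MB remain.
Put 27 MB in memory block 6; 15 MB remain.
Put 27 MB in memory block 7; 37 MB remain.
Put 26 MB in memory block 7; 11 MB remain.
Put 21 MB in memory block 8; 43 MB remain.
Put 27 MB in memory block 8; 16 MB remain.
Put 22 MB in memory block 9; 42 MB remain.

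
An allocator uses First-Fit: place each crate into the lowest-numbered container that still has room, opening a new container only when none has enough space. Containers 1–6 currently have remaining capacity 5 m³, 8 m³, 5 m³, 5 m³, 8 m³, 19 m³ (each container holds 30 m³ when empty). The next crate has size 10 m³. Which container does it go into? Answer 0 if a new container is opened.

Containers with room: container 6 (19 m³).
The first with room is container 6.

6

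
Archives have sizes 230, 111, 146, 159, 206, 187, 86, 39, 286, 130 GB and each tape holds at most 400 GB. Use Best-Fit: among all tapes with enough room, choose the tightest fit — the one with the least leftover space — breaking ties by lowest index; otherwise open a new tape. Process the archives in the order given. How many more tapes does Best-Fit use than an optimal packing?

Best-Fit: [230,111,39] [146,159,86] [206,187] [286] [130] → 5 tapes.
Total size 1580 GB; any packing needs at least ⌈1580/400⌉ = 4 tapes.
An optimal packing achieves that bound: [286,111] [230,130,39] [206,187] [159,146,86] → 4 tapes.
Excess: 5 − 4 = 1.

1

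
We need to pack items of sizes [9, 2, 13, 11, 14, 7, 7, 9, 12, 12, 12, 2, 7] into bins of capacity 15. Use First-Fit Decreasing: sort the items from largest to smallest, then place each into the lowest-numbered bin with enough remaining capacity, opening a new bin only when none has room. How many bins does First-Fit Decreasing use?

10

Sorted descending: 14, 13, 12, 12, 12, 11, 9, 9, 7, 7, 7, 2, 2.
Put 14 in bin 1; 1 remain.
Put 13 in bin 2; 2 remain.
Put 12 in bin 3; 3 remain.
Put 12 in bin 4; 3 remain.
Put 12 in bin 5; 3 remain.
Put 11 in bin 6; 4 remain.
Put 9 in bin 7; 6 remain.
Put 9 in bin 8; 6 remain.
Put 7 in bin 9; 8 remain.
Put 7 in bin 9; 1 remain.
Put 7 in bin 10; 8 remain.
Put 2 in bin 2; 0 remain.
Put 2 in bin 3; 1 remain.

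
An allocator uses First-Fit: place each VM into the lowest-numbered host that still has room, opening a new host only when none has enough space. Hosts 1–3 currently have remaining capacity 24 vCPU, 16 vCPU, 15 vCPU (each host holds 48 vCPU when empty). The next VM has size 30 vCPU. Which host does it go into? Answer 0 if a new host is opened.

0

No host has ≥ 30 vCPU free, so a new host is opened.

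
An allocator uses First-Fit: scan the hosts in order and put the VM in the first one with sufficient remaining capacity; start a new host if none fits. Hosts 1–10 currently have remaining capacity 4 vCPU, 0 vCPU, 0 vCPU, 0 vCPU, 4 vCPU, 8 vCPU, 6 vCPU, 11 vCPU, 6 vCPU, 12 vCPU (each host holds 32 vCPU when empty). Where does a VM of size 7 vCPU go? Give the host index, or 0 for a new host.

Hosts with room: host 6 (8 vCPU), host 8 (11 vCPU), host 10 (12 vCPU).
The first with room is host 6.

6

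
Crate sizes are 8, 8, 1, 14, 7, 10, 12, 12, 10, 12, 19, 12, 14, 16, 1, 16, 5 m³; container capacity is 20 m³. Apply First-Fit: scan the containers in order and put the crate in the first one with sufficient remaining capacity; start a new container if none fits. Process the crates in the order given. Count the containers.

Put 8 m³ in container 1; 12 m³ remain.
Put 8 m³ in container 1; 4 m³ remain.
Put 1 m³ in container 1; 3 m³ remain.
Put 14 m³ in container 2; 6 m³ remain.
Put 7 m³ in container 3; 13 m³ remain.
Put 10 m³ in container 3; 3 m³ remain.
Put 12 m³ in container 4; 8 m³ remain.
Put 12 m³ in container 5; 8 m³ remain.
Put 10 m³ in container 6; 10 m³ remain.
Put 12 m³ in container 7; 8 m³ remain.
Put 19 m³ in container 8; 1 m³ remain.
Put 12 m³ in container 9; 8 m³ remain.
Put 14 m³ in container 10; 6 m³ remain.
Put 16 m³ in container 11; 4 m³ remain.
Put 1 m³ in container 1; 2 m³ remain.
Put 16 m³ in container 12; 4 m³ remain.
Put 5 m³ in container 2; 1 m³ remain.

12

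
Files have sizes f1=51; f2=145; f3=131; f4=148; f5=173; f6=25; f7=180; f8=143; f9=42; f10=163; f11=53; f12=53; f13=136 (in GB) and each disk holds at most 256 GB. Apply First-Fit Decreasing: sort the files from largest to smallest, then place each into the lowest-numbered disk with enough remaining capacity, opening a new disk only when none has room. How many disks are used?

8 disks

Sorted descending: 180, 173, 163, 148, 145, 143, 136, 131, 53, 53, 51, 42, 25.
180 GB → disk 1 (remaining 76 GB)
173 GB → disk 2 (remaining 83 GB)
163 GB → disk 3 (remaining 93 GB)
148 GB → disk 4 (remaining 108 GB)
145 GB → disk 5 (remaining 111 GB)
143 GB → disk 6 (remaining 113 GB)
136 GB → disk 7 (remaining 120 GB)
131 GB → disk 8 (remaining 125 GB)
53 GB → disk 1 (remaining 23 GB)
53 GB → disk 2 (remaining 30 GB)
51 GB → disk 3 (remaining 42 GB)
42 GB → disk 3 (remaining 0 GB)
25 GB → disk 2 (remaining 5 GB)
Final disks: [180,53] [173,53,25] [163,51,42] [148] [145] [143] [136] [131].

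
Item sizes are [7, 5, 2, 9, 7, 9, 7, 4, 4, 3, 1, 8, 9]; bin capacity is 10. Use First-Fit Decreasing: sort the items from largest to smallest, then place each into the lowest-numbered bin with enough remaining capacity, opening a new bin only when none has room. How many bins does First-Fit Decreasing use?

Sorted descending: 9, 9, 9, 8, 7, 7, 7, 5, 4, 4, 3, 2, 1.
bin 1: place 9, 1 left
bin 2: place 9, 1 left
bin 3: place 9, 1 left
bin 4: place 8, 2 left
bin 5: place 7, 3 left
bin 6: place 7, 3 left
bin 7: place 7, 3 left
bin 8: place 5, 5 left
bin 8: place 4, 1 left
bin 9: place 4, 6 left
bin 5: place 3, 0 left
bin 4: place 2, 0 left
bin 1: place 1, 0 left
Final bins: [9,1] [9] [9] [8,2] [7,3] [7] [7] [5,4] [4].

9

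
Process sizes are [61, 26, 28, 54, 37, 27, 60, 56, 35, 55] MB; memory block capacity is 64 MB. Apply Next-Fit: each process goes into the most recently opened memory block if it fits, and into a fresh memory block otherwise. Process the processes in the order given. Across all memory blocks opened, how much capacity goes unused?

73

Put 61 MB in memory block 1; 3 MB remain.
Put 26 MB in memory block 2; 38 MB remain.
Put 28 MB in memory block 2; 10 MB remain.
Put 54 MB in memory block 3; 10 MB remain.
Put 37 MB in memory block 4; 27 MB remain.
Put 27 MB in memory block 4; 0 MB remain.
Put 60 MB in memory block 5; 4 MB remain.
Put 56 MB in memory block 6; 8 MB remain.
Put 35 MB in memory block 7; 29 MB remain.
Put 55 MB in memory block 8; 9 MB remain.
8 memory blocks × 64 MB = 512 MB; used 439 MB; unused 73 MB.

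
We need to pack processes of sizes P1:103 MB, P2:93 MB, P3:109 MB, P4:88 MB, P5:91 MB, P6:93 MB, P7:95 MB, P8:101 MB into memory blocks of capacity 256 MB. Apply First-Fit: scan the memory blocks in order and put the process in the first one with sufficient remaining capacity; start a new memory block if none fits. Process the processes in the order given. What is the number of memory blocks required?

4 memory blocks

P1 (103 MB) → memory block 1 (remaining 153 MB)
P2 (93 MB) → memory block 1 (remaining 60 MB)
P3 (109 MB) → memory block 2 (remaining 147 MB)
P4 (88 MB) → memory block 2 (remaining 59 MB)
P5 (91 MB) → memory block 3 (remaining 165 MB)
P6 (93 MB) → memory block 3 (remaining 72 MB)
P7 (95 MB) → memory block 4 (remaining 161 MB)
P8 (101 MB) → memory block 4 (remaining 60 MB)
Final memory blocks: [103,93] [109,88] [91,93] [95,101].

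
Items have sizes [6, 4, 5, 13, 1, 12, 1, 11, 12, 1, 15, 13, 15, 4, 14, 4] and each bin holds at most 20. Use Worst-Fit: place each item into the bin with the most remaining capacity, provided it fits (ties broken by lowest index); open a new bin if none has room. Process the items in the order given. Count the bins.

bin 1: place 6, 14 left
bin 1: place 4, 10 left
bin 1: place 5, 5 left
bin 2: place 13, 7 left
bin 2: place 1, 6 left
bin 3: place 12, 8 left
bin 3: place 1, 7 left
bin 4: place 11, 9 left
bin 5: place 12, 8 left
bin 4: place 1, 8 left
bin 6: place 15, 5 left
bin 7: place 13, 7 left
bin 8: place 15, 5 left
bin 4: place 4, 4 left
bin 9: place 14, 6 left
bin 5: place 4, 4 left

9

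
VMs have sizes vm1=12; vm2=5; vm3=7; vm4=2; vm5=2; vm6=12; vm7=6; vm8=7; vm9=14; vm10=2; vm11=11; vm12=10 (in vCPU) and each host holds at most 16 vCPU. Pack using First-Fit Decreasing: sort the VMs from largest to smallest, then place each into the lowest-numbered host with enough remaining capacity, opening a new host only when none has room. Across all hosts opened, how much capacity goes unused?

6

Sorted descending: 14, 12, 12, 11, 10, 7, 7, 6, 5, 2, 2, 2.
Put 14 vCPU in host 1; 2 vCPU remain.
Put 12 vCPU in host 2; 4 vCPU remain.
Put 12 vCPU in host 3; 4 vCPU remain.
Put 11 vCPU in host 4; 5 vCPU remain.
Put 10 vCPU in host 5; 6 vCPU remain.
Put 7 vCPU in host 6; 9 vCPU remain.
Put 7 vCPU in host 6; 2 vCPU remain.
Put 6 vCPU in host 5; 0 vCPU remain.
Put 5 vCPU in host 4; 0 vCPU remain.
Put 2 vCPU in host 1; 0 vCPU remain.
Put 2 vCPU in host 2; 2 vCPU remain.
Put 2 vCPU in host 2; 0 vCPU remain.
6 hosts × 16 vCPU = 96 vCPU; used 90 vCPU; unused 6 vCPU.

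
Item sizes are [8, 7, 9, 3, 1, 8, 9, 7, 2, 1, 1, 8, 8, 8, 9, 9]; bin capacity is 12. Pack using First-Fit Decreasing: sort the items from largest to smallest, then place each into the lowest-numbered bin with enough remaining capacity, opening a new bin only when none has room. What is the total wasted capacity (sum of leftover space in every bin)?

Sorted descending: 9, 9, 9, 9, 8, 8, 8, 8, 8, 7, 7, 3, 2, 1, 1, 1.
bin 1: place 9, 3 left
bin 2: place 9, 3 left
bin 3: place 9, 3 left
bin 4: place 9, 3 left
bin 5: place 8, 4 left
bin 6: place 8, 4 left
bin 7: place 8, 4 left
bin 8: place 8, 4 left
bin 9: place 8, 4 left
bin 10: place 7, 5 left
bin 11: place 7, 5 left
bin 1: place 3, 0 left
bin 2: place 2, 1 left
bin 2: place 1, 0 left
bin 3: place 1, 2 left
bin 3: place 1, 1 left
11 bins × 12 = 132; used 98; unused 34.

34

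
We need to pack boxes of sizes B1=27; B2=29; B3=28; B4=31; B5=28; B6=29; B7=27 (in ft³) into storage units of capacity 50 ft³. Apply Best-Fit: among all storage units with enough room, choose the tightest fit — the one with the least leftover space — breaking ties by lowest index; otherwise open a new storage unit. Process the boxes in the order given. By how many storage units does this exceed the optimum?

0

Best-Fit: [27] [29] [28] [31] [28] [29] [27] → 7 storage units.
7 boxes exceed 25 ft³ (half the capacity), and no two of those can share a storage unit, so at least 7 storage units are needed.
So 7 is already optimal.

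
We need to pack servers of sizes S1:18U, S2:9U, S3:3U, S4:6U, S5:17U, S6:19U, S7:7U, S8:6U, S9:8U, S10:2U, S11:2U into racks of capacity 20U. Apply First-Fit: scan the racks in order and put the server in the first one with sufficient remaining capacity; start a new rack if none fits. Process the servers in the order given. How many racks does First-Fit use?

Put S1 (18U) in rack 1; 2U remain.
Put S2 (9U) in rack 2; 11U remain.
Put S3 (3U) in rack 2; 8U remain.
Put S4 (6U) in rack 2; 2U remain.
Put S5 (17U) in rack 3; 3U remain.
Put S6 (19U) in rack 4; 1U remain.
Put S7 (7U) in rack 5; 13U remain.
Put S8 (6U) in rack 5; 7U remain.
Put S9 (8U) in rack 6; 12U remain.
Put S10 (2U) in rack 1; 0U remain.
Put S11 (2U) in rack 2; 0U remain.

6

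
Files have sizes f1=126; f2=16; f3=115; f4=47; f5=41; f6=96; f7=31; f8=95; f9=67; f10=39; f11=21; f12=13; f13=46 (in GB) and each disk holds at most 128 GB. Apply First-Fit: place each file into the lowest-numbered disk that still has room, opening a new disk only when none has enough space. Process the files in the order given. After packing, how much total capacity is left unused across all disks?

disk 1: place f1 (126 GB), 2 GB left
disk 2: place f2 (16 GB), 112 GB left
disk 3: place f3 (115 GB), 13 GB left
disk 2: place f4 (47 GB), 65 GB left
disk 2: place f5 (41 GB), 24 GB left
disk 4: place f6 (96 GB), 32 GB left
disk 4: place f7 (31 GB), 1 GB left
disk 5: place f8 (95 GB), 33 GB left
disk 6: place f9 (67 GB), 61 GB left
disk 6: place f10 (39 GB), 22 GB left
disk 2: place f11 (21 GB), 3 GB left
disk 3: place f12 (13 GB), 0 GB left
disk 7: place f13 (46 GB), 82 GB left
7 disks × 128 GB = 896 GB; used 753 GB; unused 143 GB.

143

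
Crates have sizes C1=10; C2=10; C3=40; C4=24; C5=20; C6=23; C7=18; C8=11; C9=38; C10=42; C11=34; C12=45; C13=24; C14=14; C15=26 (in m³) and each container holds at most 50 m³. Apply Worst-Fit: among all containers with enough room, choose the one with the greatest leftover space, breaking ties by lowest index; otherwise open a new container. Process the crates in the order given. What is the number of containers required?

Put C1 (10 m³) in container 1; 40 m³ remain.
Put C2 (10 m³) in container 1; 30 m³ remain.
Put C3 (40 m³) in container 2; 10 m³ remain.
Put C4 (24 m³) in container 1; 6 m³ remain.
Put C5 (20 m³) in container 3; 30 m³ remain.
Put C6 (23 m³) in container 3; 7 m³ remain.
Put C7 (18 m³) in container 4; 32 m³ remain.
Put C8 (11 m³) in container 4; 21 m³ remain.
Put C9 (38 m³) in container 5; 12 m³ remain.
Put C10 (42 m³) in container 6; 8 m³ remain.
Put C11 (34 m³) in container 7; 16 m³ remain.
Put C12 (45 m³) in container 8; 5 m³ remain.
Put C13 (24 m³) in container 9; 26 m³ remain.
Put C14 (14 m³) in container 9; 12 m³ remain.
Put C15 (26 m³) in container 10; 24 m³ remain.
Final containers: [10,10,24] [40] [20,23] [18,11] [38] [42] [34] [45] [24,14] [26].

10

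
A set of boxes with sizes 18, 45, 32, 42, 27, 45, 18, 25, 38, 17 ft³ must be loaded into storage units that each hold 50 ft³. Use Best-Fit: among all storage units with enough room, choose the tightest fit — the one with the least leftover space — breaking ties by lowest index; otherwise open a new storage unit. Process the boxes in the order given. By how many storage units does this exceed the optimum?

Best-Fit: [18,32] [45] [42] [27,18] [45] [25,17] [38] → 7 storage units.
Total size 307 ft³; any packing needs at least ⌈307/50⌉ = 7 storage units.
So 7 is already optimal.

0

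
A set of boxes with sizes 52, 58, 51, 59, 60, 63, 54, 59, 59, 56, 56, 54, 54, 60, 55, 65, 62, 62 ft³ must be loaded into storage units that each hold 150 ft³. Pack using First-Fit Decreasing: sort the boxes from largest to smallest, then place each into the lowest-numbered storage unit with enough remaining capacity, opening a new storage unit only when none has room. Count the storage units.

Sorted descending: 65, 63, 62, 62, 60, 60, 59, 59, 59, 58, 56, 56, 55, 54, 54, 54, 52, 51.
storage unit 1: place 65 ft³, 85 ft³ left
storage unit 1: place 63 ft³, 22 ft³ left
storage unit 2: place 62 ft³, 88 ft³ left
storage unit 2: place 62 ft³, 26 ft³ left
storage unit 3: place 60 ft³, 90 ft³ left
storage unit 3: place 60 ft³, 30 ft³ left
storage unit 4: place 59 ft³, 91 ft³ left
storage unit 4: place 59 ft³, 32 ft³ left
storage unit 5: place 59 ft³, 91 ft³ left
storage unit 5: place 58 ft³, 33 ft³ left
storage unit 6: place 56 ft³, 94 ft³ left
storage unit 6: place 56 ft³, 38 ft³ left
storage unit 7: place 55 ft³, 95 ft³ left
storage unit 7: place 54 ft³, 41 ft³ left
storage unit 8: place 54 ft³, 96 ft³ left
storage unit 8: place 54 ft³, 42 ft³ left
storage unit 9: place 52 ft³, 98 ft³ left
storage unit 9: place 51 ft³, 47 ft³ left

9 storage units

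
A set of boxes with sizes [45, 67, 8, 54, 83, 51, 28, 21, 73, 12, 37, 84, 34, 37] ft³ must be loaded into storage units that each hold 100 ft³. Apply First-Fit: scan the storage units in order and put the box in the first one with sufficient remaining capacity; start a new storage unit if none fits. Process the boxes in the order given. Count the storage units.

45 ft³ → storage unit 1 (remaining 55 ft³)
67 ft³ → storage unit 2 (remaining 33 ft³)
8 ft³ → storage unit 1 (remaining 47 ft³)
54 ft³ → storage unit 3 (remaining 46 ft³)
83 ft³ → storage unit 4 (remaining 17 ft³)
51 ft³ → storage unit 5 (remaining 49 ft³)
28 ft³ → storage unit 1 (remaining 19 ft³)
21 ft³ → storage unit 2 (remaining 12 ft³)
73 ft³ → storage unit 6 (remaining 27 ft³)
12 ft³ → storage unit 1 (remaining 7 ft³)
37 ft³ → storage unit 3 (remaining 9 ft³)
84 ft³ → storage unit 7 (remaining 16 ft³)
34 ft³ → storage unit 5 (remaining 15 ft³)
37 ft³ → storage unit 8 (remaining 63 ft³)
Final storage units: [45,8,28,12] [67,21] [54,37] [83] [51,34] [73] [84] [37].

8 storage units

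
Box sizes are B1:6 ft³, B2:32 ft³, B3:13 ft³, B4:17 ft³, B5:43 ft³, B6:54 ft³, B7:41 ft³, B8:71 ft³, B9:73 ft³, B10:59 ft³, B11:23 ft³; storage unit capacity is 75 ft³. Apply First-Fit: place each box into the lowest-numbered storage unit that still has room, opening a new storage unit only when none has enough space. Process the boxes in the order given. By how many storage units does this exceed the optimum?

First-Fit: [6,32,13,17] [43,23] [54] [41] [71] [73] [59] → 7 storage units.
Total size 432 ft³; any packing needs at least ⌈432/75⌉ = 6 storage units.
An optimal packing achieves that bound: [73] [71] [59,13] [54,17] [43,32] [41,23,6] → 6 storage units.
Excess: 7 − 6 = 1.

1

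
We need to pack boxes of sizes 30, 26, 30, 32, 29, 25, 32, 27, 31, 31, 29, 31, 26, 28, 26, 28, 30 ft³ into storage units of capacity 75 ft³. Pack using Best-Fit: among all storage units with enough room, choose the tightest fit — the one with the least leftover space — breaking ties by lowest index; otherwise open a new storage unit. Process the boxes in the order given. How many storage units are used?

storage unit 1: place 30 ft³, 45 ft³ left
storage unit 1: place 26 ft³, 19 ft³ left
storage unit 2: place 30 ft³, 45 ft³ left
storage unit 2: place 32 ft³, 13 ft³ left
storage unit 3: place 29 ft³, 46 ft³ left
storage unit 3: place 25 ft³, 21 ft³ left
storage unit 4: place 32 ft³, 43 ft³ left
storage unit 4: place 27 ft³, 16 ft³ left
storage unit 5: place 31 ft³, 44 ft³ left
storage unit 5: place 31 ft³, 13 ft³ left
storage unit 6: place 29 ft³, 46 ft³ left
storage unit 6: place 31 ft³, 15 ft³ left
storage unit 7: place 26 ft³, 49 ft³ left
storage unit 7: place 28 ft³, 21 ft³ left
storage unit 8: place 26 ft³, 49 ft³ left
storage unit 8: place 28 ft³, 21 ft³ left
storage unit 9: place 30 ft³, 45 ft³ left
Final storage units: [30,26] [30,32] [29,25] [32,27] [31,31] [29,31] [26,28] [26,28] [30].

9 storage units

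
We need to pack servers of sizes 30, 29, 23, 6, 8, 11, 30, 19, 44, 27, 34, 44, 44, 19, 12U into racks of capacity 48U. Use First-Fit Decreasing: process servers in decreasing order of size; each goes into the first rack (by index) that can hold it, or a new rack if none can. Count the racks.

9

Sorted descending: 44, 44, 44, 34, 30, 30, 29, 27, 23, 19, 19, 12, 11, 8, 6.
44U → rack 1 (remaining 4U)
44U → rack 2 (remaining 4U)
44U → rack 3 (remaining 4U)
34U → rack 4 (remaining 14U)
30U → rack 5 (remaining 18U)
30U → rack 6 (remaining 18U)
29U → rack 7 (remaining 19U)
27U → rack 8 (remaining 21U)
23U → rack 9 (remaining 25U)
19U → rack 7 (remaining 0U)
19U → rack 8 (remaining 2U)
12U → rack 4 (remaining 2U)
11U → rack 5 (remaining 7U)
8U → rack 6 (remaining 10U)
6U → rack 5 (remaining 1U)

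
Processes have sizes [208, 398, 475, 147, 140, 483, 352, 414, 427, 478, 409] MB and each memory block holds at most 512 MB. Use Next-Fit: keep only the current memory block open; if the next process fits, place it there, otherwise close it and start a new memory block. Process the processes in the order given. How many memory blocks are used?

10

Put 208 MB in memory block 1; 304 MB remain.
Put 398 MB in memory block 2; 114 MB remain.
Put 475 MB in memory block 3; 37 MB remain.
Put 147 MB in memory block 4; 365 MB remain.
Put 140 MB in memory block 4; 225 MB remain.
Put 483 MB in memory block 5; 29 MB remain.
Put 352 MB in memory block 6; 160 MB remain.
Put 414 MB in memory block 7; 98 MB remain.
Put 427 MB in memory block 8; 85 MB remain.
Put 478 MB in memory block 9; 34 MB remain.
Put 409 MB in memory block 10; 103 MB remain.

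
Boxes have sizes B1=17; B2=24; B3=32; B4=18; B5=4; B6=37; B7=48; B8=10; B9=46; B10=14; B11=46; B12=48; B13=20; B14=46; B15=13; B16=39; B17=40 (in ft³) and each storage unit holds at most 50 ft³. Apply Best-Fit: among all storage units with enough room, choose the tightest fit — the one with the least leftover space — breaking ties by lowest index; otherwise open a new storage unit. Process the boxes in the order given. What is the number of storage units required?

B1 (17 ft³) → storage unit 1 (remaining 33 ft³)
B2 (24 ft³) → storage unit 1 (remaining 9 ft³)
B3 (32 ft³) → storage unit 2 (remaining 18 ft³)
B4 (18 ft³) → storage unit 2 (remaining 0 ft³)
B5 (4 ft³) → storage unit 1 (remaining 5 ft³)
B6 (37 ft³) → storage unit 3 (remaining 13 ft³)
B7 (48 ft³) → storage unit 4 (remaining 2 ft³)
B8 (10 ft³) → storage unit 3 (remaining 3 ft³)
B9 (46 ft³) → storage unit 5 (remaining 4 ft³)
B10 (14 ft³) → storage unit 6 (remaining 36 ft³)
B11 (46 ft³) → storage unit 7 (remaining 4 ft³)
B12 (48 ft³) → storage unit 8 (remaining 2 ft³)
B13 (20 ft³) → storage unit 6 (remaining 16 ft³)
B14 (46 ft³) → storage unit 9 (remaining 4 ft³)
B15 (13 ft³) → storage unit 6 (remaining 3 ft³)
B16 (39 ft³) → storage unit 10 (remaining 11 ft³)
B17 (40 ft³) → storage unit 11 (remaining 10 ft³)

11 storage units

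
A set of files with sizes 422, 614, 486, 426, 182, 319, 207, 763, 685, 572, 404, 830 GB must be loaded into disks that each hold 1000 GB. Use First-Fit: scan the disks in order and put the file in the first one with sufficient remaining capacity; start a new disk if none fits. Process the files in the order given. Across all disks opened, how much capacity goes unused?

1090

Put 422 GB in disk 1; 578 GB remain.
Put 614 GB in disk 2; 386 GB remain.
Put 486 GB in disk 1; 92 GB remain.
Put 426 GB in disk 3; 574 GB remain.
Put 182 GB in disk 2; 204 GB remain.
Put 319 GB in disk 3; 255 GB remain.
Put 207 GB in disk 3; 48 GB remain.
Put 763 GB in disk 4; 237 GB remain.
Put 685 GB in disk 5; 315 GB remain.
Put 572 GB in disk 6; 428 GB remain.
Put 404 GB in disk 6; 24 GB remain.
Put 830 GB in disk 7; 170 GB remain.
7 disks × 1000 GB = 7000 GB; used 5910 GB; unused 1090 GB.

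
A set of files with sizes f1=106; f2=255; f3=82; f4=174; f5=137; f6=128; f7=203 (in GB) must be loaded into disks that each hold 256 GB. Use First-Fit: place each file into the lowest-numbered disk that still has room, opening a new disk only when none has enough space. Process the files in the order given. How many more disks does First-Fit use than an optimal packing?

1

First-Fit: [106,82] [255] [174] [137] [128] [203] → 6 disks.
Total size 1085 GB; any packing needs at least ⌈1085/256⌉ = 5 disks.
An optimal packing achieves that bound: [255] [203] [174,82] [137,106] [128] → 5 disks.
Excess: 6 − 5 = 1.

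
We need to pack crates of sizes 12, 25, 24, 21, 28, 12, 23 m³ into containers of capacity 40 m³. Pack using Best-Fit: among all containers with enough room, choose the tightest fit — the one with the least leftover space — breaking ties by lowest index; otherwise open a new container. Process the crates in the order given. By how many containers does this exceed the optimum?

0

Best-Fit: [12,25] [24] [21] [28,12] [23] → 5 containers.
5 crates exceed 20 m³ (half the capacity), and no two of those can share a container, so at least 5 containers are needed.
So 5 is already optimal.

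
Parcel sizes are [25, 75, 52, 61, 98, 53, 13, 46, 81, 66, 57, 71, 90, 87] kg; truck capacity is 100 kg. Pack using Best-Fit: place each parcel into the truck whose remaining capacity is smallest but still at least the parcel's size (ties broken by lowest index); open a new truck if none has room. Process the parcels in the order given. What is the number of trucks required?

Put 25 kg in truck 1; 75 kg remain.
Put 75 kg in truck 1; 0 kg remain.
Put 52 kg in truck 2; 48 kg remain.
Put 61 kg in truck 3; 39 kg remain.
Put 98 kg in truck 4; 2 kg remain.
Put 53 kg in truck 5; 47 kg remain.
Put 13 kg in truck 3; 26 kg remain.
Put 46 kg in truck 5; 1 kg remain.
Put 81 kg in truck 6; 19 kg remain.
Put 66 kg in truck 7; 34 kg remain.
Put 57 kg in truck 8; 43 kg remain.
Put 71 kg in truck 9; 29 kg remain.
Put 90 kg in truck 10; 10 kg remain.
Put 87 kg in truck 11; 13 kg remain.
Final trucks: [25,75] [52] [61,13] [98] [53,46] [81] [66] [57] [71] [90] [87].

11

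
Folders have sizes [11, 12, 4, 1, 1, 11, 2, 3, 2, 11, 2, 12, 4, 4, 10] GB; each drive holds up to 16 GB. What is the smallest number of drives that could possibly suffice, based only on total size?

Total size = 11 + 12 + 4 + 1 + 1 + 11 + 2 + 3 + 2 + 11 + 2 + 12 + 4 + 4 + 10 = 90 GB.
⌈90 / 16⌉ = 6.

6 drives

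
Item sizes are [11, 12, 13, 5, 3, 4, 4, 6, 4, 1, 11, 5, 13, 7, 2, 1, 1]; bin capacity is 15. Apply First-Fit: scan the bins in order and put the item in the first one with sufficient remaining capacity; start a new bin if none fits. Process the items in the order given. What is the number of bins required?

8 bins

11 → bin 1 (remaining 4)
12 → bin 2 (remaining 3)
13 → bin 3 (remaining 2)
5 → bin 4 (remaining 10)
3 → bin 1 (remaining 1)
4 → bin 4 (remaining 6)
4 → bin 4 (remaining 2)
6 → bin 5 (remaining 9)
4 → bin 5 (remaining 5)
1 → bin 1 (remaining 0)
11 → bin 6 (remaining 4)
5 → bin 5 (remaining 0)
13 → bin 7 (remaining 2)
7 → bin 8 (remaining 8)
2 → bin 2 (remaining 1)
1 → bin 2 (remaining 0)
1 → bin 3 (remaining 1)
Final bins: [11,3,1] [12,2,1] [13,1] [5,4,4] [6,4,5] [11] [13] [7].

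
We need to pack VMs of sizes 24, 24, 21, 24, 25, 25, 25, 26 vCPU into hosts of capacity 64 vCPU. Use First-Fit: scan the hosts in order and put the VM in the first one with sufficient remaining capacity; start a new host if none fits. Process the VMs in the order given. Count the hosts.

24 vCPU → host 1 (remaining 40 vCPU)
24 vCPU → host 1 (remaining 16 vCPU)
21 vCPU → host 2 (remaining 43 vCPU)
24 vCPU → host 2 (remaining 19 vCPU)
25 vCPU → host 3 (remaining 39 vCPU)
25 vCPU → host 3 (remaining 14 vCPU)
25 vCPU → host 4 (remaining 39 vCPU)
26 vCPU → host 4 (remaining 13 vCPU)

4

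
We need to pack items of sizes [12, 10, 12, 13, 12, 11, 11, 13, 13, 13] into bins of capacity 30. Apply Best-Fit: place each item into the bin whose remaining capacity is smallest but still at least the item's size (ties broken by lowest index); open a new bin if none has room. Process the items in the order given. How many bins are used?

5

bin 1: place 12, 18 left
bin 1: place 10, 8 left
bin 2: place 12, 18 left
bin 2: place 13, 5 left
bin 3: place 12, 18 left
bin 3: place 11, 7 left
bin 4: place 11, 19 left
bin 4: place 13, 6 left
bin 5: place 13, 17 left
bin 5: place 13, 4 left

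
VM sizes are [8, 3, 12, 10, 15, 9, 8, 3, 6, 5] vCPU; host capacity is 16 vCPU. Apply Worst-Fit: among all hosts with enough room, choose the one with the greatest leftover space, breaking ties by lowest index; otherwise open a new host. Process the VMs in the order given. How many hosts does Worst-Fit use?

6

Put 8 vCPU in host 1; 8 vCPU remain.
Put 3 vCPU in host 1; 5 vCPU remain.
Put 12 vCPU in host 2; 4 vCPU remain.
Put 10 vCPU in host 3; 6 vCPU remain.
Put 15 vCPU in host 4; 1 vCPU remain.
Put 9 vCPU in host 5; 7 vCPU remain.
Put 8 vCPU in host 6; 8 vCPU remain.
Put 3 vCPU in host 6; 5 vCPU remain.
Put 6 vCPU in host 5; 1 vCPU remain.
Put 5 vCPU in host 3; 1 vCPU remain.
Final hosts: [8,3] [12] [10,5] [15] [9,6] [8,3].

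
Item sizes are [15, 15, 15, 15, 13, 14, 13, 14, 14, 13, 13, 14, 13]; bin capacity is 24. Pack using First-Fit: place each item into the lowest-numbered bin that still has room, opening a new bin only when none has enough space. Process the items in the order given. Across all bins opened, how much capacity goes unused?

15 → bin 1 (remaining 9)
15 → bin 2 (remaining 9)
15 → bin 3 (remaining 9)
15 → bin 4 (remaining 9)
13 → bin 5 (remaining 11)
14 → bin 6 (remaining 10)
13 → bin 7 (remaining 11)
14 → bin 8 (remaining 10)
14 → bin 9 (remaining 10)
13 → bin 10 (remaining 11)
13 → bin 11 (remaining 11)
14 → bin 12 (remaining 10)
13 → bin 13 (remaining 11)
13 bins × 24 = 312; used 181; unused 131.

131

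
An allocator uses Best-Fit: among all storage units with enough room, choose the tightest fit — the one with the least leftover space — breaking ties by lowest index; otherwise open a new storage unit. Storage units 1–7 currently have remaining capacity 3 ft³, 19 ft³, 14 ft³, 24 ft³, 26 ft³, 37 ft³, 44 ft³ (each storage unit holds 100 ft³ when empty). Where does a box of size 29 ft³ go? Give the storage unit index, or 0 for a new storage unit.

6

Storage units with room: storage unit 6 (37 ft³), storage unit 7 (44 ft³).
Tightest fit is storage unit 6 with 37 ft³ free.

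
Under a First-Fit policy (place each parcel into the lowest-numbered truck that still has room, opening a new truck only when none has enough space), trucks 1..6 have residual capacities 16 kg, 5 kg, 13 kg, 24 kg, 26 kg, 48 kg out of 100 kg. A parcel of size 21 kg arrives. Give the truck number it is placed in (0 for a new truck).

4

Trucks with room: truck 4 (24 kg), truck 5 (26 kg), truck 6 (48 kg).
The first with room is truck 4.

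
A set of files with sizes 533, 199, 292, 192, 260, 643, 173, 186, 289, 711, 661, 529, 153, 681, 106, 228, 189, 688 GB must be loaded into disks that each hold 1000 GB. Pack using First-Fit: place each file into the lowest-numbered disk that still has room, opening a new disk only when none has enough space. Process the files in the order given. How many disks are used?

8 disks

533 GB → disk 1 (remaining 467 GB)
199 GB → disk 1 (remaining 268 GB)
292 GB → disk 2 (remaining 708 GB)
192 GB → disk 1 (remaining 76 GB)
260 GB → disk 2 (remaining 448 GB)
643 GB → disk 3 (remaining 357 GB)
173 GB → disk 2 (remaining 275 GB)
186 GB → disk 2 (remaining 89 GB)
289 GB → disk 3 (remaining 68 GB)
711 GB → disk 4 (remaining 289 GB)
661 GB → disk 5 (remaining 339 GB)
529 GB → disk 6 (remaining 471 GB)
153 GB → disk 4 (remaining 136 GB)
681 GB → disk 7 (remaining 319 GB)
106 GB → disk 4 (remaining 30 GB)
228 GB → disk 5 (remaining 111 GB)
189 GB → disk 6 (remaining 282 GB)
688 GB → disk 8 (remaining 312 GB)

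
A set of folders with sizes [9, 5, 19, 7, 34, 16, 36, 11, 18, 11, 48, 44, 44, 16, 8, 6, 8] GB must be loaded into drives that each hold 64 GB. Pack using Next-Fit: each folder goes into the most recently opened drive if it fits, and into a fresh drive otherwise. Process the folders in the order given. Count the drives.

8

Put 9 GB in drive 1; 55 GB remain.
Put 5 GB in drive 1; 50 GB remain.
Put 19 GB in drive 1; 31 GB remain.
Put 7 GB in drive 1; 24 GB remain.
Put 34 GB in drive 2; 30 GB remain.
Put 16 GB in drive 2; 14 GB remain.
Put 36 GB in drive 3; 28 GB remain.
Put 11 GB in drive 3; 17 GB remain.
Put 18 GB in drive 4; 46 GB remain.
Put 11 GB in drive 4; 35 GB remain.
Put 48 GB in drive 5; 16 GB remain.
Put 44 GB in drive 6; 20 GB remain.
Put 44 GB in drive 7; 20 GB remain.
Put 16 GB in drive 7; 4 GB remain.
Put 8 GB in drive 8; 56 GB remain.
Put 6 GB in drive 8; 50 GB remain.
Put 8 GB in drive 8; 42 GB remain.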